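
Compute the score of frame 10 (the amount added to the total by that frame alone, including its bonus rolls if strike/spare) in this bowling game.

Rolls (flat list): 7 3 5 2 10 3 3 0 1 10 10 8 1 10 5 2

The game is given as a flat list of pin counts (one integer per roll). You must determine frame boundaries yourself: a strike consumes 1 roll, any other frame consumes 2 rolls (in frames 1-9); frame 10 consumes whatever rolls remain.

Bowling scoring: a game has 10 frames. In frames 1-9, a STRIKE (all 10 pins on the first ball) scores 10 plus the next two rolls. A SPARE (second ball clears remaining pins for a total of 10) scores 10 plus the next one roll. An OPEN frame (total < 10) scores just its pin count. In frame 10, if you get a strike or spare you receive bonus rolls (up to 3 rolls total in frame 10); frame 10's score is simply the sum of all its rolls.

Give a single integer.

Frame 1: SPARE (7+3=10). 10 + next roll (5) = 15. Cumulative: 15
Frame 2: OPEN (5+2=7). Cumulative: 22
Frame 3: STRIKE. 10 + next two rolls (3+3) = 16. Cumulative: 38
Frame 4: OPEN (3+3=6). Cumulative: 44
Frame 5: OPEN (0+1=1). Cumulative: 45
Frame 6: STRIKE. 10 + next two rolls (10+8) = 28. Cumulative: 73
Frame 7: STRIKE. 10 + next two rolls (8+1) = 19. Cumulative: 92
Frame 8: OPEN (8+1=9). Cumulative: 101
Frame 9: STRIKE. 10 + next two rolls (5+2) = 17. Cumulative: 118
Frame 10: OPEN. Sum of all frame-10 rolls (5+2) = 7. Cumulative: 125

Answer: 7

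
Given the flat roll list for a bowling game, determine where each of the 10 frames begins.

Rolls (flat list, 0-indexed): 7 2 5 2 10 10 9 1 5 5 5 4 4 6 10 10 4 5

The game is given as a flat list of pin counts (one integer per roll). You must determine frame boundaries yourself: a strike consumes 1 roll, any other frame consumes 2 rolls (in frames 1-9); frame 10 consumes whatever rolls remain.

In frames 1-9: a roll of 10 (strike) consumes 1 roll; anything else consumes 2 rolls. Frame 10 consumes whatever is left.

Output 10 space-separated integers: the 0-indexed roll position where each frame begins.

Answer: 0 2 4 5 6 8 10 12 14 15

Derivation:
Frame 1 starts at roll index 0: rolls=7,2 (sum=9), consumes 2 rolls
Frame 2 starts at roll index 2: rolls=5,2 (sum=7), consumes 2 rolls
Frame 3 starts at roll index 4: roll=10 (strike), consumes 1 roll
Frame 4 starts at roll index 5: roll=10 (strike), consumes 1 roll
Frame 5 starts at roll index 6: rolls=9,1 (sum=10), consumes 2 rolls
Frame 6 starts at roll index 8: rolls=5,5 (sum=10), consumes 2 rolls
Frame 7 starts at roll index 10: rolls=5,4 (sum=9), consumes 2 rolls
Frame 8 starts at roll index 12: rolls=4,6 (sum=10), consumes 2 rolls
Frame 9 starts at roll index 14: roll=10 (strike), consumes 1 roll
Frame 10 starts at roll index 15: 3 remaining rolls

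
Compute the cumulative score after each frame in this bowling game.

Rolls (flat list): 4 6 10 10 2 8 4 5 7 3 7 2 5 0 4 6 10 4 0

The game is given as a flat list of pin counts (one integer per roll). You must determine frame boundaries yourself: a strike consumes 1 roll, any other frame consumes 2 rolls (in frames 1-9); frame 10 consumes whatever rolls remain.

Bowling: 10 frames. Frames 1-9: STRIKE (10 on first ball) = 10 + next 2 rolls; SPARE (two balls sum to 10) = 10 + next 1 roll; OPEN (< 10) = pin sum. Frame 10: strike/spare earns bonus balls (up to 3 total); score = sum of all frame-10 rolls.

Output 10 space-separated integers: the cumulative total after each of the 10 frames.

Frame 1: SPARE (4+6=10). 10 + next roll (10) = 20. Cumulative: 20
Frame 2: STRIKE. 10 + next two rolls (10+2) = 22. Cumulative: 42
Frame 3: STRIKE. 10 + next two rolls (2+8) = 20. Cumulative: 62
Frame 4: SPARE (2+8=10). 10 + next roll (4) = 14. Cumulative: 76
Frame 5: OPEN (4+5=9). Cumulative: 85
Frame 6: SPARE (7+3=10). 10 + next roll (7) = 17. Cumulative: 102
Frame 7: OPEN (7+2=9). Cumulative: 111
Frame 8: OPEN (5+0=5). Cumulative: 116
Frame 9: SPARE (4+6=10). 10 + next roll (10) = 20. Cumulative: 136
Frame 10: STRIKE. Sum of all frame-10 rolls (10+4+0) = 14. Cumulative: 150

Answer: 20 42 62 76 85 102 111 116 136 150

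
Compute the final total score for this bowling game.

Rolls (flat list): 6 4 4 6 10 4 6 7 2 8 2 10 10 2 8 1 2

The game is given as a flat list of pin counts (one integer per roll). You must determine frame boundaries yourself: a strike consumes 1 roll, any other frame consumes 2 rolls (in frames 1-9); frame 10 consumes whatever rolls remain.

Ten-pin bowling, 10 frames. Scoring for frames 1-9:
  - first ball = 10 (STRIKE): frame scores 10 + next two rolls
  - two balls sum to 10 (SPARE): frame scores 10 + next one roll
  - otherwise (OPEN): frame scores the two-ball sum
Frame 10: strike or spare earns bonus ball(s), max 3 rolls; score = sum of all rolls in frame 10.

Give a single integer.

Frame 1: SPARE (6+4=10). 10 + next roll (4) = 14. Cumulative: 14
Frame 2: SPARE (4+6=10). 10 + next roll (10) = 20. Cumulative: 34
Frame 3: STRIKE. 10 + next two rolls (4+6) = 20. Cumulative: 54
Frame 4: SPARE (4+6=10). 10 + next roll (7) = 17. Cumulative: 71
Frame 5: OPEN (7+2=9). Cumulative: 80
Frame 6: SPARE (8+2=10). 10 + next roll (10) = 20. Cumulative: 100
Frame 7: STRIKE. 10 + next two rolls (10+2) = 22. Cumulative: 122
Frame 8: STRIKE. 10 + next two rolls (2+8) = 20. Cumulative: 142
Frame 9: SPARE (2+8=10). 10 + next roll (1) = 11. Cumulative: 153
Frame 10: OPEN. Sum of all frame-10 rolls (1+2) = 3. Cumulative: 156

Answer: 156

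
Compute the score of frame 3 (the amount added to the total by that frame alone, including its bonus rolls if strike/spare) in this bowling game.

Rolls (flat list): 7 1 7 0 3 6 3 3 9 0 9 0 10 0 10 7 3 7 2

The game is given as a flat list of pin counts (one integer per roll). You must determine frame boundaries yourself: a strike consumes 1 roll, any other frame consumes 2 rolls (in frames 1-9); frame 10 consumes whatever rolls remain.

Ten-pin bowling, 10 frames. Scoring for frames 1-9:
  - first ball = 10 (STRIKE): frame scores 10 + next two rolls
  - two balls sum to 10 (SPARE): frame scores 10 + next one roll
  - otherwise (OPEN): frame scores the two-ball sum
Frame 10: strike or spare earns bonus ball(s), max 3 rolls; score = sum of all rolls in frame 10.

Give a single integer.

Frame 1: OPEN (7+1=8). Cumulative: 8
Frame 2: OPEN (7+0=7). Cumulative: 15
Frame 3: OPEN (3+6=9). Cumulative: 24
Frame 4: OPEN (3+3=6). Cumulative: 30
Frame 5: OPEN (9+0=9). Cumulative: 39

Answer: 9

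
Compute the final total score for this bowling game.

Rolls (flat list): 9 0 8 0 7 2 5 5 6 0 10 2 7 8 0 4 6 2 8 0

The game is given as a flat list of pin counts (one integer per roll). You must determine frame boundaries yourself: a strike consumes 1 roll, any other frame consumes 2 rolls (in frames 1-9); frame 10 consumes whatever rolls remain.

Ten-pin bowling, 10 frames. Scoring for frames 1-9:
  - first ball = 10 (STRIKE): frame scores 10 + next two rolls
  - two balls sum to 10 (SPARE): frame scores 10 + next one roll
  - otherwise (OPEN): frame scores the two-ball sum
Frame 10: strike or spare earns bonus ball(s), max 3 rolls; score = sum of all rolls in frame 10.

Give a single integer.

Frame 1: OPEN (9+0=9). Cumulative: 9
Frame 2: OPEN (8+0=8). Cumulative: 17
Frame 3: OPEN (7+2=9). Cumulative: 26
Frame 4: SPARE (5+5=10). 10 + next roll (6) = 16. Cumulative: 42
Frame 5: OPEN (6+0=6). Cumulative: 48
Frame 6: STRIKE. 10 + next two rolls (2+7) = 19. Cumulative: 67
Frame 7: OPEN (2+7=9). Cumulative: 76
Frame 8: OPEN (8+0=8). Cumulative: 84
Frame 9: SPARE (4+6=10). 10 + next roll (2) = 12. Cumulative: 96
Frame 10: SPARE. Sum of all frame-10 rolls (2+8+0) = 10. Cumulative: 106

Answer: 106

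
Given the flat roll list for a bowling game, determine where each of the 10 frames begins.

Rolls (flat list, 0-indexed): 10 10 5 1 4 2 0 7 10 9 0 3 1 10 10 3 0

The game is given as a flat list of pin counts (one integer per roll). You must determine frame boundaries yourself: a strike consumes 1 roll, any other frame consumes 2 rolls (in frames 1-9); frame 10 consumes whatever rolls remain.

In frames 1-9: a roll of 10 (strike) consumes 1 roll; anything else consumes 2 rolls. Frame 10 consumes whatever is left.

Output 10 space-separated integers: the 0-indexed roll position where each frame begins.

Frame 1 starts at roll index 0: roll=10 (strike), consumes 1 roll
Frame 2 starts at roll index 1: roll=10 (strike), consumes 1 roll
Frame 3 starts at roll index 2: rolls=5,1 (sum=6), consumes 2 rolls
Frame 4 starts at roll index 4: rolls=4,2 (sum=6), consumes 2 rolls
Frame 5 starts at roll index 6: rolls=0,7 (sum=7), consumes 2 rolls
Frame 6 starts at roll index 8: roll=10 (strike), consumes 1 roll
Frame 7 starts at roll index 9: rolls=9,0 (sum=9), consumes 2 rolls
Frame 8 starts at roll index 11: rolls=3,1 (sum=4), consumes 2 rolls
Frame 9 starts at roll index 13: roll=10 (strike), consumes 1 roll
Frame 10 starts at roll index 14: 3 remaining rolls

Answer: 0 1 2 4 6 8 9 11 13 14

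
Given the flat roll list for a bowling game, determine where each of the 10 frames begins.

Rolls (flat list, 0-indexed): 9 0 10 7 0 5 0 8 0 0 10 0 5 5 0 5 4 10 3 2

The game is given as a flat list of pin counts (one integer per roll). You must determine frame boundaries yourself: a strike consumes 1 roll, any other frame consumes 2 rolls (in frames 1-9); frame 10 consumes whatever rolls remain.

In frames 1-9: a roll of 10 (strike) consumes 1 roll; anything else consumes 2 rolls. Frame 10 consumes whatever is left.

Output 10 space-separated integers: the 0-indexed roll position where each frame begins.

Answer: 0 2 3 5 7 9 11 13 15 17

Derivation:
Frame 1 starts at roll index 0: rolls=9,0 (sum=9), consumes 2 rolls
Frame 2 starts at roll index 2: roll=10 (strike), consumes 1 roll
Frame 3 starts at roll index 3: rolls=7,0 (sum=7), consumes 2 rolls
Frame 4 starts at roll index 5: rolls=5,0 (sum=5), consumes 2 rolls
Frame 5 starts at roll index 7: rolls=8,0 (sum=8), consumes 2 rolls
Frame 6 starts at roll index 9: rolls=0,10 (sum=10), consumes 2 rolls
Frame 7 starts at roll index 11: rolls=0,5 (sum=5), consumes 2 rolls
Frame 8 starts at roll index 13: rolls=5,0 (sum=5), consumes 2 rolls
Frame 9 starts at roll index 15: rolls=5,4 (sum=9), consumes 2 rolls
Frame 10 starts at roll index 17: 3 remaining rolls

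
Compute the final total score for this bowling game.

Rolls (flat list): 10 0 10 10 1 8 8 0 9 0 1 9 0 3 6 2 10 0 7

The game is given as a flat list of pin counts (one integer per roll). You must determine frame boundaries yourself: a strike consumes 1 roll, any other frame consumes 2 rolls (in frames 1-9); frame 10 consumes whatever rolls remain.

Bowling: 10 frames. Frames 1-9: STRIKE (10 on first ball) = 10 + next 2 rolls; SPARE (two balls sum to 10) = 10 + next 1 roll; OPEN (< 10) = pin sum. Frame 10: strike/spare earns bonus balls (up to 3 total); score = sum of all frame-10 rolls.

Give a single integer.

Frame 1: STRIKE. 10 + next two rolls (0+10) = 20. Cumulative: 20
Frame 2: SPARE (0+10=10). 10 + next roll (10) = 20. Cumulative: 40
Frame 3: STRIKE. 10 + next two rolls (1+8) = 19. Cumulative: 59
Frame 4: OPEN (1+8=9). Cumulative: 68
Frame 5: OPEN (8+0=8). Cumulative: 76
Frame 6: OPEN (9+0=9). Cumulative: 85
Frame 7: SPARE (1+9=10). 10 + next roll (0) = 10. Cumulative: 95
Frame 8: OPEN (0+3=3). Cumulative: 98
Frame 9: OPEN (6+2=8). Cumulative: 106
Frame 10: STRIKE. Sum of all frame-10 rolls (10+0+7) = 17. Cumulative: 123

Answer: 123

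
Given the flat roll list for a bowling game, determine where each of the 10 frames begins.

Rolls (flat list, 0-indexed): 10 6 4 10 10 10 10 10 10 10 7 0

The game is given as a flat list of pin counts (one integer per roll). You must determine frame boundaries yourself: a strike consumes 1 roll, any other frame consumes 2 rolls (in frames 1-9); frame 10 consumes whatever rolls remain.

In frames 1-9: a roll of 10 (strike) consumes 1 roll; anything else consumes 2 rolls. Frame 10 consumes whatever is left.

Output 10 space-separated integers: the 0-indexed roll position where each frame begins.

Frame 1 starts at roll index 0: roll=10 (strike), consumes 1 roll
Frame 2 starts at roll index 1: rolls=6,4 (sum=10), consumes 2 rolls
Frame 3 starts at roll index 3: roll=10 (strike), consumes 1 roll
Frame 4 starts at roll index 4: roll=10 (strike), consumes 1 roll
Frame 5 starts at roll index 5: roll=10 (strike), consumes 1 roll
Frame 6 starts at roll index 6: roll=10 (strike), consumes 1 roll
Frame 7 starts at roll index 7: roll=10 (strike), consumes 1 roll
Frame 8 starts at roll index 8: roll=10 (strike), consumes 1 roll
Frame 9 starts at roll index 9: roll=10 (strike), consumes 1 roll
Frame 10 starts at roll index 10: 2 remaining rolls

Answer: 0 1 3 4 5 6 7 8 9 10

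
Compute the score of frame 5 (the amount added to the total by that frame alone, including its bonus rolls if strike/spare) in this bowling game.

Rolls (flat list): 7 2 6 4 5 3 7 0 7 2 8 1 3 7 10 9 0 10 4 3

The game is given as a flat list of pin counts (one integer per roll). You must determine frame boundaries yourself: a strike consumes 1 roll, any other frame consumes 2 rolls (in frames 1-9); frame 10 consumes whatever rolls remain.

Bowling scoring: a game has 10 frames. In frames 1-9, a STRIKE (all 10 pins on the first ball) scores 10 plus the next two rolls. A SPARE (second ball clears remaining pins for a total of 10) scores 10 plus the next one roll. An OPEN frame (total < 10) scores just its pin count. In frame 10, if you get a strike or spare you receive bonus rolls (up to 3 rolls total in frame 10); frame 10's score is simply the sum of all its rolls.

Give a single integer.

Answer: 9

Derivation:
Frame 1: OPEN (7+2=9). Cumulative: 9
Frame 2: SPARE (6+4=10). 10 + next roll (5) = 15. Cumulative: 24
Frame 3: OPEN (5+3=8). Cumulative: 32
Frame 4: OPEN (7+0=7). Cumulative: 39
Frame 5: OPEN (7+2=9). Cumulative: 48
Frame 6: OPEN (8+1=9). Cumulative: 57
Frame 7: SPARE (3+7=10). 10 + next roll (10) = 20. Cumulative: 77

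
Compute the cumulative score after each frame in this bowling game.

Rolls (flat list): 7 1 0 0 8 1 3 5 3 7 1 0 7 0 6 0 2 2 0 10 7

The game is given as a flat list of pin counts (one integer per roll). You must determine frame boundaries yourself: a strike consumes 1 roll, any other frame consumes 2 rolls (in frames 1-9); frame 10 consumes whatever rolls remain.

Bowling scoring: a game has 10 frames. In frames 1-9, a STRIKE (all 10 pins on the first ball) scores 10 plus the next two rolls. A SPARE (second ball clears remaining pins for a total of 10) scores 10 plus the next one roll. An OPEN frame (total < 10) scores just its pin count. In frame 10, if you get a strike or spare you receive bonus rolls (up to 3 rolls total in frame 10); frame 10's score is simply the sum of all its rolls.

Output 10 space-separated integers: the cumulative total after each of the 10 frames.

Answer: 8 8 17 25 36 37 44 50 54 71

Derivation:
Frame 1: OPEN (7+1=8). Cumulative: 8
Frame 2: OPEN (0+0=0). Cumulative: 8
Frame 3: OPEN (8+1=9). Cumulative: 17
Frame 4: OPEN (3+5=8). Cumulative: 25
Frame 5: SPARE (3+7=10). 10 + next roll (1) = 11. Cumulative: 36
Frame 6: OPEN (1+0=1). Cumulative: 37
Frame 7: OPEN (7+0=7). Cumulative: 44
Frame 8: OPEN (6+0=6). Cumulative: 50
Frame 9: OPEN (2+2=4). Cumulative: 54
Frame 10: SPARE. Sum of all frame-10 rolls (0+10+7) = 17. Cumulative: 71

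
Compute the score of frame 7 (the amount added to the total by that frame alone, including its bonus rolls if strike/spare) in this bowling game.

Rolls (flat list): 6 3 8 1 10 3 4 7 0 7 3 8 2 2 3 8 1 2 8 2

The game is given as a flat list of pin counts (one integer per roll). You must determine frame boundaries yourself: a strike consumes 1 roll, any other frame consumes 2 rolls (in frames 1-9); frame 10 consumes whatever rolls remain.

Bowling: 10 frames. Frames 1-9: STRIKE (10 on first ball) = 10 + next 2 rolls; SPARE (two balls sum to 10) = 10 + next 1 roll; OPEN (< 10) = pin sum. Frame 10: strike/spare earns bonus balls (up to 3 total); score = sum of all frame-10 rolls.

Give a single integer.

Answer: 12

Derivation:
Frame 1: OPEN (6+3=9). Cumulative: 9
Frame 2: OPEN (8+1=9). Cumulative: 18
Frame 3: STRIKE. 10 + next two rolls (3+4) = 17. Cumulative: 35
Frame 4: OPEN (3+4=7). Cumulative: 42
Frame 5: OPEN (7+0=7). Cumulative: 49
Frame 6: SPARE (7+3=10). 10 + next roll (8) = 18. Cumulative: 67
Frame 7: SPARE (8+2=10). 10 + next roll (2) = 12. Cumulative: 79
Frame 8: OPEN (2+3=5). Cumulative: 84
Frame 9: OPEN (8+1=9). Cumulative: 93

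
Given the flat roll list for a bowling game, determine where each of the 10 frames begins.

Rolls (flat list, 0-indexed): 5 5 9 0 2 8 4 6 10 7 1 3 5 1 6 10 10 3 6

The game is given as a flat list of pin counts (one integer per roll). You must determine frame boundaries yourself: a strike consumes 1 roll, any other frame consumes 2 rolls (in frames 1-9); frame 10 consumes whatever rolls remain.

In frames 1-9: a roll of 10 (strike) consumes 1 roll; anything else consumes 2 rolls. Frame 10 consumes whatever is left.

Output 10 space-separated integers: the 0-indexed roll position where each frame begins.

Frame 1 starts at roll index 0: rolls=5,5 (sum=10), consumes 2 rolls
Frame 2 starts at roll index 2: rolls=9,0 (sum=9), consumes 2 rolls
Frame 3 starts at roll index 4: rolls=2,8 (sum=10), consumes 2 rolls
Frame 4 starts at roll index 6: rolls=4,6 (sum=10), consumes 2 rolls
Frame 5 starts at roll index 8: roll=10 (strike), consumes 1 roll
Frame 6 starts at roll index 9: rolls=7,1 (sum=8), consumes 2 rolls
Frame 7 starts at roll index 11: rolls=3,5 (sum=8), consumes 2 rolls
Frame 8 starts at roll index 13: rolls=1,6 (sum=7), consumes 2 rolls
Frame 9 starts at roll index 15: roll=10 (strike), consumes 1 roll
Frame 10 starts at roll index 16: 3 remaining rolls

Answer: 0 2 4 6 8 9 11 13 15 16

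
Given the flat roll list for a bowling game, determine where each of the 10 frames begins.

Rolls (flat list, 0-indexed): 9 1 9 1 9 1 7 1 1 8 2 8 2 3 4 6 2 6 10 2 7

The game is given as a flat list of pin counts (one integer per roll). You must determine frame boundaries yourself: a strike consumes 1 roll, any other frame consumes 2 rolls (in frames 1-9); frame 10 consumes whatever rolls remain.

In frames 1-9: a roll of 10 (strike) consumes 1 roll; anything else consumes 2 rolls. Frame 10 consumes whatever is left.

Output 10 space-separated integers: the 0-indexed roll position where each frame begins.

Frame 1 starts at roll index 0: rolls=9,1 (sum=10), consumes 2 rolls
Frame 2 starts at roll index 2: rolls=9,1 (sum=10), consumes 2 rolls
Frame 3 starts at roll index 4: rolls=9,1 (sum=10), consumes 2 rolls
Frame 4 starts at roll index 6: rolls=7,1 (sum=8), consumes 2 rolls
Frame 5 starts at roll index 8: rolls=1,8 (sum=9), consumes 2 rolls
Frame 6 starts at roll index 10: rolls=2,8 (sum=10), consumes 2 rolls
Frame 7 starts at roll index 12: rolls=2,3 (sum=5), consumes 2 rolls
Frame 8 starts at roll index 14: rolls=4,6 (sum=10), consumes 2 rolls
Frame 9 starts at roll index 16: rolls=2,6 (sum=8), consumes 2 rolls
Frame 10 starts at roll index 18: 3 remaining rolls

Answer: 0 2 4 6 8 10 12 14 16 18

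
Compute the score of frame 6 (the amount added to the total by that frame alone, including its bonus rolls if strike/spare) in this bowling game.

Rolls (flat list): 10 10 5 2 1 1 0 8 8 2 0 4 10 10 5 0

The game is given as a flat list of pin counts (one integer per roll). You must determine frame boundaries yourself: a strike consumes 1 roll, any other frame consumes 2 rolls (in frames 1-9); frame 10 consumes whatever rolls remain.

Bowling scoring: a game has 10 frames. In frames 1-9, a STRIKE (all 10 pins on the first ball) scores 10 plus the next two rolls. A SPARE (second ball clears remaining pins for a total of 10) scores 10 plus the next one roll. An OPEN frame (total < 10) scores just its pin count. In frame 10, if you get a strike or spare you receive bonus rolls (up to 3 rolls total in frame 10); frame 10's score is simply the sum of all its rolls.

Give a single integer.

Frame 1: STRIKE. 10 + next two rolls (10+5) = 25. Cumulative: 25
Frame 2: STRIKE. 10 + next two rolls (5+2) = 17. Cumulative: 42
Frame 3: OPEN (5+2=7). Cumulative: 49
Frame 4: OPEN (1+1=2). Cumulative: 51
Frame 5: OPEN (0+8=8). Cumulative: 59
Frame 6: SPARE (8+2=10). 10 + next roll (0) = 10. Cumulative: 69
Frame 7: OPEN (0+4=4). Cumulative: 73
Frame 8: STRIKE. 10 + next two rolls (10+5) = 25. Cumulative: 98

Answer: 10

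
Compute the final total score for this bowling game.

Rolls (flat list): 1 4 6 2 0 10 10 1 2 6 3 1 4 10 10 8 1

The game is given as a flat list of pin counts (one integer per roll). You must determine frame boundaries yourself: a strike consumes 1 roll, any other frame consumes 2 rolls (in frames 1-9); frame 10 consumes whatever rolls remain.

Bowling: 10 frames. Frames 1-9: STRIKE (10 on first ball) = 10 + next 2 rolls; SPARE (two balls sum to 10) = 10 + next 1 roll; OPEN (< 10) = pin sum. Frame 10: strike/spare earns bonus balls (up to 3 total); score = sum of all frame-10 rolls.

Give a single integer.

Answer: 119

Derivation:
Frame 1: OPEN (1+4=5). Cumulative: 5
Frame 2: OPEN (6+2=8). Cumulative: 13
Frame 3: SPARE (0+10=10). 10 + next roll (10) = 20. Cumulative: 33
Frame 4: STRIKE. 10 + next two rolls (1+2) = 13. Cumulative: 46
Frame 5: OPEN (1+2=3). Cumulative: 49
Frame 6: OPEN (6+3=9). Cumulative: 58
Frame 7: OPEN (1+4=5). Cumulative: 63
Frame 8: STRIKE. 10 + next two rolls (10+8) = 28. Cumulative: 91
Frame 9: STRIKE. 10 + next two rolls (8+1) = 19. Cumulative: 110
Frame 10: OPEN. Sum of all frame-10 rolls (8+1) = 9. Cumulative: 119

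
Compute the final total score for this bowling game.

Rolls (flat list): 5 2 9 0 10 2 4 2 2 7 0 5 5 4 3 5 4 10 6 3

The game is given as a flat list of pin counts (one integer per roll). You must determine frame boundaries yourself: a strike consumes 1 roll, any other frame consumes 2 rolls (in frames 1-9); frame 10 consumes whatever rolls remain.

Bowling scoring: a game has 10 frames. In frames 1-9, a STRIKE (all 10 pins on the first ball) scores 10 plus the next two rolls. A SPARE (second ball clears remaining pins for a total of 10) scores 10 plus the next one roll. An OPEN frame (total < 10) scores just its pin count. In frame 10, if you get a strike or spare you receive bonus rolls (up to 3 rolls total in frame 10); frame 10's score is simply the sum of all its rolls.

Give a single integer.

Frame 1: OPEN (5+2=7). Cumulative: 7
Frame 2: OPEN (9+0=9). Cumulative: 16
Frame 3: STRIKE. 10 + next two rolls (2+4) = 16. Cumulative: 32
Frame 4: OPEN (2+4=6). Cumulative: 38
Frame 5: OPEN (2+2=4). Cumulative: 42
Frame 6: OPEN (7+0=7). Cumulative: 49
Frame 7: SPARE (5+5=10). 10 + next roll (4) = 14. Cumulative: 63
Frame 8: OPEN (4+3=7). Cumulative: 70
Frame 9: OPEN (5+4=9). Cumulative: 79
Frame 10: STRIKE. Sum of all frame-10 rolls (10+6+3) = 19. Cumulative: 98

Answer: 98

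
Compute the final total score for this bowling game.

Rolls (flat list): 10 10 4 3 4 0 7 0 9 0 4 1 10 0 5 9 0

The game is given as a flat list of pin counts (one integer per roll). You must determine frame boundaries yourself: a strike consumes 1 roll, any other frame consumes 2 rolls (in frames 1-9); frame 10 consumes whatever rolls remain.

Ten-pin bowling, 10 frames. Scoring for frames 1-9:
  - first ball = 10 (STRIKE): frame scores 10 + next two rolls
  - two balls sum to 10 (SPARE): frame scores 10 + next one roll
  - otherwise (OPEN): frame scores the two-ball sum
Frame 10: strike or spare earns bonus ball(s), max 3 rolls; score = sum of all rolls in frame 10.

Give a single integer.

Answer: 102

Derivation:
Frame 1: STRIKE. 10 + next two rolls (10+4) = 24. Cumulative: 24
Frame 2: STRIKE. 10 + next two rolls (4+3) = 17. Cumulative: 41
Frame 3: OPEN (4+3=7). Cumulative: 48
Frame 4: OPEN (4+0=4). Cumulative: 52
Frame 5: OPEN (7+0=7). Cumulative: 59
Frame 6: OPEN (9+0=9). Cumulative: 68
Frame 7: OPEN (4+1=5). Cumulative: 73
Frame 8: STRIKE. 10 + next two rolls (0+5) = 15. Cumulative: 88
Frame 9: OPEN (0+5=5). Cumulative: 93
Frame 10: OPEN. Sum of all frame-10 rolls (9+0) = 9. Cumulative: 102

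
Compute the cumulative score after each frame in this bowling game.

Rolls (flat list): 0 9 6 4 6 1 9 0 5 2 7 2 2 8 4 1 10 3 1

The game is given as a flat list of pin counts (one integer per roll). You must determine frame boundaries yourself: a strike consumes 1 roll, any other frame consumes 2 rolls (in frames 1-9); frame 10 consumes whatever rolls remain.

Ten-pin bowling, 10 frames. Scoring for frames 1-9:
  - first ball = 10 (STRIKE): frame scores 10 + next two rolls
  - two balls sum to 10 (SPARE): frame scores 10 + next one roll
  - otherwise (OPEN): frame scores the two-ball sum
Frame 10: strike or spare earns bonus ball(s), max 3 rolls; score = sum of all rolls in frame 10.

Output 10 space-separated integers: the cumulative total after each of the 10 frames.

Frame 1: OPEN (0+9=9). Cumulative: 9
Frame 2: SPARE (6+4=10). 10 + next roll (6) = 16. Cumulative: 25
Frame 3: OPEN (6+1=7). Cumulative: 32
Frame 4: OPEN (9+0=9). Cumulative: 41
Frame 5: OPEN (5+2=7). Cumulative: 48
Frame 6: OPEN (7+2=9). Cumulative: 57
Frame 7: SPARE (2+8=10). 10 + next roll (4) = 14. Cumulative: 71
Frame 8: OPEN (4+1=5). Cumulative: 76
Frame 9: STRIKE. 10 + next two rolls (3+1) = 14. Cumulative: 90
Frame 10: OPEN. Sum of all frame-10 rolls (3+1) = 4. Cumulative: 94

Answer: 9 25 32 41 48 57 71 76 90 94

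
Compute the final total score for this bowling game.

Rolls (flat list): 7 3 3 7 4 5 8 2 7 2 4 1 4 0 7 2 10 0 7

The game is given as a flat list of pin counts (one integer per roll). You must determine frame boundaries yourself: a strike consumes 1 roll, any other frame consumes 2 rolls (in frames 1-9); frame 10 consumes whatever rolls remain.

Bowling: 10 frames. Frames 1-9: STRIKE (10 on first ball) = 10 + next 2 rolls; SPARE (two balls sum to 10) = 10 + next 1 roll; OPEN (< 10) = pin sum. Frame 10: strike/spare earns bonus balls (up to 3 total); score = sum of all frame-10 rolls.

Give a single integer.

Answer: 104

Derivation:
Frame 1: SPARE (7+3=10). 10 + next roll (3) = 13. Cumulative: 13
Frame 2: SPARE (3+7=10). 10 + next roll (4) = 14. Cumulative: 27
Frame 3: OPEN (4+5=9). Cumulative: 36
Frame 4: SPARE (8+2=10). 10 + next roll (7) = 17. Cumulative: 53
Frame 5: OPEN (7+2=9). Cumulative: 62
Frame 6: OPEN (4+1=5). Cumulative: 67
Frame 7: OPEN (4+0=4). Cumulative: 71
Frame 8: OPEN (7+2=9). Cumulative: 80
Frame 9: STRIKE. 10 + next two rolls (0+7) = 17. Cumulative: 97
Frame 10: OPEN. Sum of all frame-10 rolls (0+7) = 7. Cumulative: 104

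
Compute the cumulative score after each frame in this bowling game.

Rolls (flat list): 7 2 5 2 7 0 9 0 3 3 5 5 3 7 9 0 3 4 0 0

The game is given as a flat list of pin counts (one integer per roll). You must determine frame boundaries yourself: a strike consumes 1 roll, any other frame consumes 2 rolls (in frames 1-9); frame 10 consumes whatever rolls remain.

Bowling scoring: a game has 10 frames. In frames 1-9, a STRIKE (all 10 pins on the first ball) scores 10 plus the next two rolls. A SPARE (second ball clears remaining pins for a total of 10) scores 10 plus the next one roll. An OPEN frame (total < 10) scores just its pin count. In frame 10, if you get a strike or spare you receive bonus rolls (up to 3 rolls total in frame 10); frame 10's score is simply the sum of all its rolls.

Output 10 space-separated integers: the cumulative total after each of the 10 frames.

Frame 1: OPEN (7+2=9). Cumulative: 9
Frame 2: OPEN (5+2=7). Cumulative: 16
Frame 3: OPEN (7+0=7). Cumulative: 23
Frame 4: OPEN (9+0=9). Cumulative: 32
Frame 5: OPEN (3+3=6). Cumulative: 38
Frame 6: SPARE (5+5=10). 10 + next roll (3) = 13. Cumulative: 51
Frame 7: SPARE (3+7=10). 10 + next roll (9) = 19. Cumulative: 70
Frame 8: OPEN (9+0=9). Cumulative: 79
Frame 9: OPEN (3+4=7). Cumulative: 86
Frame 10: OPEN. Sum of all frame-10 rolls (0+0) = 0. Cumulative: 86

Answer: 9 16 23 32 38 51 70 79 86 86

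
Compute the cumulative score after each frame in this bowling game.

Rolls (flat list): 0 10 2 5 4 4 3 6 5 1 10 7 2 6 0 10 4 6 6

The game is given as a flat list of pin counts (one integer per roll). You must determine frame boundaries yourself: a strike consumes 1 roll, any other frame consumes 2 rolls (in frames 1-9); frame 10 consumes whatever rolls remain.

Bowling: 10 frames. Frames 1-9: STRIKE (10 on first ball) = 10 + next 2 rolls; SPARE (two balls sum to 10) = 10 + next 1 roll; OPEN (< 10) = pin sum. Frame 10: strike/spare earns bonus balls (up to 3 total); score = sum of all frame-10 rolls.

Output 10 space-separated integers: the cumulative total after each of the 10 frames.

Frame 1: SPARE (0+10=10). 10 + next roll (2) = 12. Cumulative: 12
Frame 2: OPEN (2+5=7). Cumulative: 19
Frame 3: OPEN (4+4=8). Cumulative: 27
Frame 4: OPEN (3+6=9). Cumulative: 36
Frame 5: OPEN (5+1=6). Cumulative: 42
Frame 6: STRIKE. 10 + next two rolls (7+2) = 19. Cumulative: 61
Frame 7: OPEN (7+2=9). Cumulative: 70
Frame 8: OPEN (6+0=6). Cumulative: 76
Frame 9: STRIKE. 10 + next two rolls (4+6) = 20. Cumulative: 96
Frame 10: SPARE. Sum of all frame-10 rolls (4+6+6) = 16. Cumulative: 112

Answer: 12 19 27 36 42 61 70 76 96 112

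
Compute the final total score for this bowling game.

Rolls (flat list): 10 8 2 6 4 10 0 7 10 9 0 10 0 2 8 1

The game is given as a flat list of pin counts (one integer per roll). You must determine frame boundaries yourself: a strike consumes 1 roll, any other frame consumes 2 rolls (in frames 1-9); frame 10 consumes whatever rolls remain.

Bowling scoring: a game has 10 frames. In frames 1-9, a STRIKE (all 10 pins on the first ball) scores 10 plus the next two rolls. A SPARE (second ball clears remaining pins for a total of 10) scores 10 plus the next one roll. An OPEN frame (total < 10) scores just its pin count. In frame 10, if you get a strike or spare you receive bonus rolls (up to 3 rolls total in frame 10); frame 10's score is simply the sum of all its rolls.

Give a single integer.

Answer: 131

Derivation:
Frame 1: STRIKE. 10 + next two rolls (8+2) = 20. Cumulative: 20
Frame 2: SPARE (8+2=10). 10 + next roll (6) = 16. Cumulative: 36
Frame 3: SPARE (6+4=10). 10 + next roll (10) = 20. Cumulative: 56
Frame 4: STRIKE. 10 + next two rolls (0+7) = 17. Cumulative: 73
Frame 5: OPEN (0+7=7). Cumulative: 80
Frame 6: STRIKE. 10 + next two rolls (9+0) = 19. Cumulative: 99
Frame 7: OPEN (9+0=9). Cumulative: 108
Frame 8: STRIKE. 10 + next two rolls (0+2) = 12. Cumulative: 120
Frame 9: OPEN (0+2=2). Cumulative: 122
Frame 10: OPEN. Sum of all frame-10 rolls (8+1) = 9. Cumulative: 131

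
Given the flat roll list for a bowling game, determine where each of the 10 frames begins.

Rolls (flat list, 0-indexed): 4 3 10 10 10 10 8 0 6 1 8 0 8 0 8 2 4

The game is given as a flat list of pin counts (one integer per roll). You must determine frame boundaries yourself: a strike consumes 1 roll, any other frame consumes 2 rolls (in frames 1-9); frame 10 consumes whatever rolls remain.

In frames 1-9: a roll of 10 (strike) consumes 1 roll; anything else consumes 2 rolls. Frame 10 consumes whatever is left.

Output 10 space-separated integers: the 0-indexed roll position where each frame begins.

Answer: 0 2 3 4 5 6 8 10 12 14

Derivation:
Frame 1 starts at roll index 0: rolls=4,3 (sum=7), consumes 2 rolls
Frame 2 starts at roll index 2: roll=10 (strike), consumes 1 roll
Frame 3 starts at roll index 3: roll=10 (strike), consumes 1 roll
Frame 4 starts at roll index 4: roll=10 (strike), consumes 1 roll
Frame 5 starts at roll index 5: roll=10 (strike), consumes 1 roll
Frame 6 starts at roll index 6: rolls=8,0 (sum=8), consumes 2 rolls
Frame 7 starts at roll index 8: rolls=6,1 (sum=7), consumes 2 rolls
Frame 8 starts at roll index 10: rolls=8,0 (sum=8), consumes 2 rolls
Frame 9 starts at roll index 12: rolls=8,0 (sum=8), consumes 2 rolls
Frame 10 starts at roll index 14: 3 remaining rolls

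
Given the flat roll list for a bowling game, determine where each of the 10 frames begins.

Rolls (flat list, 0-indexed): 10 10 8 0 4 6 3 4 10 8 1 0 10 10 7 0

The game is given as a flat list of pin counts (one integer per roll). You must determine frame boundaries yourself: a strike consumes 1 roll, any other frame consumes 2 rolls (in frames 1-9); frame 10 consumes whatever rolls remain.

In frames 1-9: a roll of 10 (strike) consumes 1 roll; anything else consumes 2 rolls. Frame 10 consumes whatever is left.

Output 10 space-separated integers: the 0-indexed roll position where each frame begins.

Frame 1 starts at roll index 0: roll=10 (strike), consumes 1 roll
Frame 2 starts at roll index 1: roll=10 (strike), consumes 1 roll
Frame 3 starts at roll index 2: rolls=8,0 (sum=8), consumes 2 rolls
Frame 4 starts at roll index 4: rolls=4,6 (sum=10), consumes 2 rolls
Frame 5 starts at roll index 6: rolls=3,4 (sum=7), consumes 2 rolls
Frame 6 starts at roll index 8: roll=10 (strike), consumes 1 roll
Frame 7 starts at roll index 9: rolls=8,1 (sum=9), consumes 2 rolls
Frame 8 starts at roll index 11: rolls=0,10 (sum=10), consumes 2 rolls
Frame 9 starts at roll index 13: roll=10 (strike), consumes 1 roll
Frame 10 starts at roll index 14: 2 remaining rolls

Answer: 0 1 2 4 6 8 9 11 13 14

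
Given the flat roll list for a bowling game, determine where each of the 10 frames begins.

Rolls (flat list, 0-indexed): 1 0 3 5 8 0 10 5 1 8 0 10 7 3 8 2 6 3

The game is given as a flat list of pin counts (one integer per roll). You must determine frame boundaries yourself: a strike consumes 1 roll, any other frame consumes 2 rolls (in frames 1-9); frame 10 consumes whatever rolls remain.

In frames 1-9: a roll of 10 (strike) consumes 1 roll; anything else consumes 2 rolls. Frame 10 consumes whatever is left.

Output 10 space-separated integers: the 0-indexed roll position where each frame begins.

Answer: 0 2 4 6 7 9 11 12 14 16

Derivation:
Frame 1 starts at roll index 0: rolls=1,0 (sum=1), consumes 2 rolls
Frame 2 starts at roll index 2: rolls=3,5 (sum=8), consumes 2 rolls
Frame 3 starts at roll index 4: rolls=8,0 (sum=8), consumes 2 rolls
Frame 4 starts at roll index 6: roll=10 (strike), consumes 1 roll
Frame 5 starts at roll index 7: rolls=5,1 (sum=6), consumes 2 rolls
Frame 6 starts at roll index 9: rolls=8,0 (sum=8), consumes 2 rolls
Frame 7 starts at roll index 11: roll=10 (strike), consumes 1 roll
Frame 8 starts at roll index 12: rolls=7,3 (sum=10), consumes 2 rolls
Frame 9 starts at roll index 14: rolls=8,2 (sum=10), consumes 2 rolls
Frame 10 starts at roll index 16: 2 remaining rolls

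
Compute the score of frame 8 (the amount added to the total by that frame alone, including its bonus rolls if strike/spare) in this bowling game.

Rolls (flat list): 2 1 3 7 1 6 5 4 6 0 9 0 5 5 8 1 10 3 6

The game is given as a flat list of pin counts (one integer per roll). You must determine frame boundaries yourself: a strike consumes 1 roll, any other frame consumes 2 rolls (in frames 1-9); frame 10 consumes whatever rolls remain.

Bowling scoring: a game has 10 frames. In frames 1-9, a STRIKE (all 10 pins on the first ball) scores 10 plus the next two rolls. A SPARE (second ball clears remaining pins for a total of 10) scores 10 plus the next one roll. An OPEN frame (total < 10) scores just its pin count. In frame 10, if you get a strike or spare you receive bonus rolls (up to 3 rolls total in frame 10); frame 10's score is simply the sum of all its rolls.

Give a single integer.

Answer: 9

Derivation:
Frame 1: OPEN (2+1=3). Cumulative: 3
Frame 2: SPARE (3+7=10). 10 + next roll (1) = 11. Cumulative: 14
Frame 3: OPEN (1+6=7). Cumulative: 21
Frame 4: OPEN (5+4=9). Cumulative: 30
Frame 5: OPEN (6+0=6). Cumulative: 36
Frame 6: OPEN (9+0=9). Cumulative: 45
Frame 7: SPARE (5+5=10). 10 + next roll (8) = 18. Cumulative: 63
Frame 8: OPEN (8+1=9). Cumulative: 72
Frame 9: STRIKE. 10 + next two rolls (3+6) = 19. Cumulative: 91
Frame 10: OPEN. Sum of all frame-10 rolls (3+6) = 9. Cumulative: 100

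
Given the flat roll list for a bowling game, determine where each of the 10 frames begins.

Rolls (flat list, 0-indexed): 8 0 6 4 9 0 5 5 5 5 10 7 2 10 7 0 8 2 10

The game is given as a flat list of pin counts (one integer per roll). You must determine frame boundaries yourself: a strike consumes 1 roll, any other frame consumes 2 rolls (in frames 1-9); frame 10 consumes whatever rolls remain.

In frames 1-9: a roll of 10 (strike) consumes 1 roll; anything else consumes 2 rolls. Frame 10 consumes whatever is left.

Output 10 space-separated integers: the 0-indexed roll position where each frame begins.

Answer: 0 2 4 6 8 10 11 13 14 16

Derivation:
Frame 1 starts at roll index 0: rolls=8,0 (sum=8), consumes 2 rolls
Frame 2 starts at roll index 2: rolls=6,4 (sum=10), consumes 2 rolls
Frame 3 starts at roll index 4: rolls=9,0 (sum=9), consumes 2 rolls
Frame 4 starts at roll index 6: rolls=5,5 (sum=10), consumes 2 rolls
Frame 5 starts at roll index 8: rolls=5,5 (sum=10), consumes 2 rolls
Frame 6 starts at roll index 10: roll=10 (strike), consumes 1 roll
Frame 7 starts at roll index 11: rolls=7,2 (sum=9), consumes 2 rolls
Frame 8 starts at roll index 13: roll=10 (strike), consumes 1 roll
Frame 9 starts at roll index 14: rolls=7,0 (sum=7), consumes 2 rolls
Frame 10 starts at roll index 16: 3 remaining rolls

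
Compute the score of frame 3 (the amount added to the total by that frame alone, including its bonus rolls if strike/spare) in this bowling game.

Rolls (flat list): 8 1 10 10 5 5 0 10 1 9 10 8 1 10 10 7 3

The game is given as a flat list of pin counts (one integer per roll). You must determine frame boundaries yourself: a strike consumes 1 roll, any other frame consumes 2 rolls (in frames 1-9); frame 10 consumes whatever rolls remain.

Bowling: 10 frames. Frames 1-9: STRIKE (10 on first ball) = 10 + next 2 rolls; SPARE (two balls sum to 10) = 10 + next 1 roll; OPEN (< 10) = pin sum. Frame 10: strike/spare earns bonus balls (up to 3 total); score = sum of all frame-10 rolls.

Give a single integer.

Answer: 20

Derivation:
Frame 1: OPEN (8+1=9). Cumulative: 9
Frame 2: STRIKE. 10 + next two rolls (10+5) = 25. Cumulative: 34
Frame 3: STRIKE. 10 + next two rolls (5+5) = 20. Cumulative: 54
Frame 4: SPARE (5+5=10). 10 + next roll (0) = 10. Cumulative: 64
Frame 5: SPARE (0+10=10). 10 + next roll (1) = 11. Cumulative: 75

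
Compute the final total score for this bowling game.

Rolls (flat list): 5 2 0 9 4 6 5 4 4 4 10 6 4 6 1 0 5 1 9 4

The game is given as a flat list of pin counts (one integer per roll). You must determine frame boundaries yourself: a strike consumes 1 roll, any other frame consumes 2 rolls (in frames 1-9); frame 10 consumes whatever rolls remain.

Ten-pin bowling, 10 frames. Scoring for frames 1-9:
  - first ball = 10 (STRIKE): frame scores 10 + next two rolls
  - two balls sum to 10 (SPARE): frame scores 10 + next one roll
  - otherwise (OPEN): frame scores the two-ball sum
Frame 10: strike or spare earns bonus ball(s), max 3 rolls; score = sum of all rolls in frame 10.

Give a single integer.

Frame 1: OPEN (5+2=7). Cumulative: 7
Frame 2: OPEN (0+9=9). Cumulative: 16
Frame 3: SPARE (4+6=10). 10 + next roll (5) = 15. Cumulative: 31
Frame 4: OPEN (5+4=9). Cumulative: 40
Frame 5: OPEN (4+4=8). Cumulative: 48
Frame 6: STRIKE. 10 + next two rolls (6+4) = 20. Cumulative: 68
Frame 7: SPARE (6+4=10). 10 + next roll (6) = 16. Cumulative: 84
Frame 8: OPEN (6+1=7). Cumulative: 91
Frame 9: OPEN (0+5=5). Cumulative: 96
Frame 10: SPARE. Sum of all frame-10 rolls (1+9+4) = 14. Cumulative: 110

Answer: 110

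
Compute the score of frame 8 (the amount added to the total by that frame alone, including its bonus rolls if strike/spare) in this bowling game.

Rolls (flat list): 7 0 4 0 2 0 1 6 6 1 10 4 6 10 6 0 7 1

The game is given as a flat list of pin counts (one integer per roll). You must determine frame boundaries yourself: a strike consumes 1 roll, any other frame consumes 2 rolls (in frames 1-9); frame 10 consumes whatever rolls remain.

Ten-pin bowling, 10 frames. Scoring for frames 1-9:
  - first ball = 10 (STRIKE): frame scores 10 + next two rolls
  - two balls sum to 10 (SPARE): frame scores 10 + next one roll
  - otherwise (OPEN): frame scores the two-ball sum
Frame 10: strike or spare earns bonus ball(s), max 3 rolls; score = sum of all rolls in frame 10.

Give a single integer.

Frame 1: OPEN (7+0=7). Cumulative: 7
Frame 2: OPEN (4+0=4). Cumulative: 11
Frame 3: OPEN (2+0=2). Cumulative: 13
Frame 4: OPEN (1+6=7). Cumulative: 20
Frame 5: OPEN (6+1=7). Cumulative: 27
Frame 6: STRIKE. 10 + next two rolls (4+6) = 20. Cumulative: 47
Frame 7: SPARE (4+6=10). 10 + next roll (10) = 20. Cumulative: 67
Frame 8: STRIKE. 10 + next two rolls (6+0) = 16. Cumulative: 83
Frame 9: OPEN (6+0=6). Cumulative: 89
Frame 10: OPEN. Sum of all frame-10 rolls (7+1) = 8. Cumulative: 97

Answer: 16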